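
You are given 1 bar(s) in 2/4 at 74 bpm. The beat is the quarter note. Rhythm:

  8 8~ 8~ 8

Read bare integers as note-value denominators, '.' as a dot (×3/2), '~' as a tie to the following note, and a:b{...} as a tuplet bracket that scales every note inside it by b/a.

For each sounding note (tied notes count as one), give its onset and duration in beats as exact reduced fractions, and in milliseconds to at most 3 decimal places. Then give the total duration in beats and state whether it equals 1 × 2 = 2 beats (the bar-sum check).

1) 0.0ms=0b +405.405ms=1/2b
2) 405.405ms=1/2b +1216.216ms=3/2b
Σ=2b of 2 (74bpm 2/4) — PASS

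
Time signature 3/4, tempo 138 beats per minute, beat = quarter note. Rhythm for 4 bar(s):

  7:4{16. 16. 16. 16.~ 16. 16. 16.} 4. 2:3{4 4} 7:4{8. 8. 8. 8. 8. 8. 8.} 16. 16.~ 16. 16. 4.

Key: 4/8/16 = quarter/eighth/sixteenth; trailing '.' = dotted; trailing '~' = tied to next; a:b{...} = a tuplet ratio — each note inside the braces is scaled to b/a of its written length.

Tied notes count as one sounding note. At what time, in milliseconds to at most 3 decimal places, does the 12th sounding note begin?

note 12 onset = 48/7b = 2981.366ms

1. 0.0ms @ 0 + 93.168ms (3/14)
2. 93.168ms @ 3/14 + 93.168ms (3/14)
3. 186.335ms @ 3/7 + 93.168ms (3/14)
4. 279.503ms @ 9/14 + 186.335ms (3/7)
5. 465.839ms @ 15/14 + 93.168ms (3/14)
6. 559.006ms @ 9/7 + 93.168ms (3/14)
7. 652.174ms @ 3/2 + 652.174ms (3/2)
8. 1304.348ms @ 3 + 652.174ms (3/2)
9. 1956.522ms @ 9/2 + 652.174ms (3/2)
10. 2608.696ms @ 6 + 186.335ms (3/7)
11. 2795.031ms @ 45/7 + 186.335ms (3/7)
12. 2981.366ms @ 48/7 + 186.335ms (3/7)
13. 3167.702ms @ 51/7 + 186.335ms (3/7)
14. 3354.037ms @ 54/7 + 186.335ms (3/7)
15. 3540.373ms @ 57/7 + 186.335ms (3/7)
16. 3726.708ms @ 60/7 + 186.335ms (3/7)
17. 3913.043ms @ 9 + 163.043ms (3/8)
18. 4076.087ms @ 75/8 + 326.087ms (3/4)
19. 4402.174ms @ 81/8 + 163.043ms (3/8)
20. 4565.217ms @ 21/2 + 652.174ms (3/2)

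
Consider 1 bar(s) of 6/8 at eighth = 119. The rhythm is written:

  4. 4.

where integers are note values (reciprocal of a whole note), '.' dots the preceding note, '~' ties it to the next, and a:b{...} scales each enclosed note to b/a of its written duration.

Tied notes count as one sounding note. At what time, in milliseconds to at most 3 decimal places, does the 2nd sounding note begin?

note 2 onset = 3b = 1512.605ms

1. 0.0ms @ 0 + 1512.605ms (3)
2. 1512.605ms @ 3 + 1512.605ms (3)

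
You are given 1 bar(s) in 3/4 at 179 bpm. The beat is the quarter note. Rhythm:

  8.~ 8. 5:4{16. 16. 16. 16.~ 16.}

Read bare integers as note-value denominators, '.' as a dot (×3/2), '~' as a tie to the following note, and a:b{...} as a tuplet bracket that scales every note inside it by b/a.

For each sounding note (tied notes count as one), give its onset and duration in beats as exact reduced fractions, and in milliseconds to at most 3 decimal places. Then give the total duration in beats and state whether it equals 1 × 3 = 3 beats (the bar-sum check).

1) 0.0ms=0b +502.793ms=3/2b
2) 502.793ms=3/2b +100.559ms=3/10b
3) 603.352ms=9/5b +100.559ms=3/10b
4) 703.911ms=21/10b +100.559ms=3/10b
5) 804.469ms=12/5b +201.117ms=3/5b
Σ=3b of 3 (179bpm 3/4) — PASS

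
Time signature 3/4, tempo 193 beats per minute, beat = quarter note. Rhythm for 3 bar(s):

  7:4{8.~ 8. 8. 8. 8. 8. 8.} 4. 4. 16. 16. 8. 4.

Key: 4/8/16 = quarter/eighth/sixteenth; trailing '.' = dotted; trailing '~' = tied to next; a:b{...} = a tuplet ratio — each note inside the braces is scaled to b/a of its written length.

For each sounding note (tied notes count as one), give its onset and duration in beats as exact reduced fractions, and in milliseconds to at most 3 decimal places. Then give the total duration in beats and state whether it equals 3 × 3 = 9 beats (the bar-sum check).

1) 0.0ms=0b +266.469ms=6/7b
2) 266.469ms=6/7b +133.235ms=3/7b
3) 399.704ms=9/7b +133.235ms=3/7b
4) 532.939ms=12/7b +133.235ms=3/7b
5) 666.173ms=15/7b +133.235ms=3/7b
6) 799.408ms=18/7b +133.235ms=3/7b
7) 932.642ms=3b +466.321ms=3/2b
8) 1398.964ms=9/2b +466.321ms=3/2b
9) 1865.285ms=6b +116.58ms=3/8b
10) 1981.865ms=51/8b +116.58ms=3/8b
11) 2098.446ms=27/4b +233.161ms=3/4b
12) 2331.606ms=15/2b +466.321ms=3/2b
Σ=9b of 9 (193bpm 3/4) — PASS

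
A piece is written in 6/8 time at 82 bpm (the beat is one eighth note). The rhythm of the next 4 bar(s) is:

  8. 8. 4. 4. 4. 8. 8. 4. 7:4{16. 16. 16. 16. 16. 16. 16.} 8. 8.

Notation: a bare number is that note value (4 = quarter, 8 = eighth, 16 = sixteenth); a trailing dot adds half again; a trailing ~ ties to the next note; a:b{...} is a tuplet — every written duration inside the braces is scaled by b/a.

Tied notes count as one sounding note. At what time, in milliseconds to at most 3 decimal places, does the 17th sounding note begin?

note 17 onset = 45/2b = 16463.415ms

1. 0.0ms @ 0 + 1097.561ms (3/2)
2. 1097.561ms @ 3/2 + 1097.561ms (3/2)
3. 2195.122ms @ 3 + 2195.122ms (3)
4. 4390.244ms @ 6 + 2195.122ms (3)
5. 6585.366ms @ 9 + 2195.122ms (3)
6. 8780.488ms @ 12 + 1097.561ms (3/2)
7. 9878.049ms @ 27/2 + 1097.561ms (3/2)
8. 10975.61ms @ 15 + 2195.122ms (3)
9. 13170.732ms @ 18 + 313.589ms (3/7)
10. 13484.321ms @ 129/7 + 313.589ms (3/7)
11. 13797.909ms @ 132/7 + 313.589ms (3/7)
12. 14111.498ms @ 135/7 + 313.589ms (3/7)
13. 14425.087ms @ 138/7 + 313.589ms (3/7)
14. 14738.676ms @ 141/7 + 313.589ms (3/7)
15. 15052.265ms @ 144/7 + 313.589ms (3/7)
16. 15365.854ms @ 21 + 1097.561ms (3/2)
17. 16463.415ms @ 45/2 + 1097.561ms (3/2)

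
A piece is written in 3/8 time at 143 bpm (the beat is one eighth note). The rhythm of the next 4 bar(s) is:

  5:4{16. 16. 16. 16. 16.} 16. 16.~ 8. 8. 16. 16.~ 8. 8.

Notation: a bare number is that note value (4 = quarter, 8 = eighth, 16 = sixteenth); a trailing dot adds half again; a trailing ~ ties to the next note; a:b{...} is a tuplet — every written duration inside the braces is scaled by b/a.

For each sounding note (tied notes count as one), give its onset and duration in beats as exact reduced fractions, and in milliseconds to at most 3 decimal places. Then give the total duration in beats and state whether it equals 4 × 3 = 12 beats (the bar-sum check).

1) 0.0ms=0b +251.748ms=3/5b
2) 251.748ms=3/5b +251.748ms=3/5b
3) 503.497ms=6/5b +251.748ms=3/5b
4) 755.245ms=9/5b +251.748ms=3/5b
5) 1006.993ms=12/5b +251.748ms=3/5b
6) 1258.741ms=3b +314.685ms=3/4b
7) 1573.427ms=15/4b +944.056ms=9/4b
8) 2517.483ms=6b +629.371ms=3/2b
9) 3146.853ms=15/2b +314.685ms=3/4b
10) 3461.538ms=33/4b +944.056ms=9/4b
11) 4405.594ms=21/2b +629.371ms=3/2b
Σ=12b of 12 (143bpm 3/8) — PASS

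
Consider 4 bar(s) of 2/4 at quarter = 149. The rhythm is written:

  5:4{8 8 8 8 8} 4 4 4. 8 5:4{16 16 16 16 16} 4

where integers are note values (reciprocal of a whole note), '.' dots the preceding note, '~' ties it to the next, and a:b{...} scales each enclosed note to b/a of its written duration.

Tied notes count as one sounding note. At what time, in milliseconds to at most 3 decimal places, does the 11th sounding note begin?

note 11 onset = 31/5b = 2496.644ms

1. 0.0ms @ 0 + 161.074ms (2/5)
2. 161.074ms @ 2/5 + 161.074ms (2/5)
3. 322.148ms @ 4/5 + 161.074ms (2/5)
4. 483.221ms @ 6/5 + 161.074ms (2/5)
5. 644.295ms @ 8/5 + 161.074ms (2/5)
6. 805.369ms @ 2 + 402.685ms (1)
7. 1208.054ms @ 3 + 402.685ms (1)
8. 1610.738ms @ 4 + 604.027ms (3/2)
9. 2214.765ms @ 11/2 + 201.342ms (1/2)
10. 2416.107ms @ 6 + 80.537ms (1/5)
11. 2496.644ms @ 31/5 + 80.537ms (1/5)
12. 2577.181ms @ 32/5 + 80.537ms (1/5)
13. 2657.718ms @ 33/5 + 80.537ms (1/5)
14. 2738.255ms @ 34/5 + 80.537ms (1/5)
15. 2818.792ms @ 7 + 402.685ms (1)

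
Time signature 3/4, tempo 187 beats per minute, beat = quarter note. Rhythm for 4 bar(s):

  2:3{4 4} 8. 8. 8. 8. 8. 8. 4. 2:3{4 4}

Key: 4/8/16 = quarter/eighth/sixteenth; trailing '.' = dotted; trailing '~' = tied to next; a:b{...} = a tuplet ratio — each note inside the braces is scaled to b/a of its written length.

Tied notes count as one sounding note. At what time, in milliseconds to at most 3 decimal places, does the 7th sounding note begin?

1. 0.0ms @ 0 + 481.283ms (3/2)
2. 481.283ms @ 3/2 + 481.283ms (3/2)
3. 962.567ms @ 3 + 240.642ms (3/4)
4. 1203.209ms @ 15/4 + 240.642ms (3/4)
5. 1443.85ms @ 9/2 + 240.642ms (3/4)
6. 1684.492ms @ 21/4 + 240.642ms (3/4)
7. 1925.134ms @ 6 + 240.642ms (3/4)
8. 2165.775ms @ 27/4 + 240.642ms (3/4)
9. 2406.417ms @ 15/2 + 481.283ms (3/2)
10. 2887.701ms @ 9 + 481.283ms (3/2)
11. 3368.984ms @ 21/2 + 481.283ms (3/2)

note 7 onset = 6b = 1925.134ms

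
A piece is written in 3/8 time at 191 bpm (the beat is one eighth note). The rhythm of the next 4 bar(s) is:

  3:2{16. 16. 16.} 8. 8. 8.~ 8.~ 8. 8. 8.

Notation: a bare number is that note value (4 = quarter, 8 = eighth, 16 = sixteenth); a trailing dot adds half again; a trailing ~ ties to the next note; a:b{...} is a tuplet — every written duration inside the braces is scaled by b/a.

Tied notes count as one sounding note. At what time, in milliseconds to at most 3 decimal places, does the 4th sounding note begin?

note 4 onset = 3/2b = 471.204ms

1. 0.0ms @ 0 + 157.068ms (1/2)
2. 157.068ms @ 1/2 + 157.068ms (1/2)
3. 314.136ms @ 1 + 157.068ms (1/2)
4. 471.204ms @ 3/2 + 471.204ms (3/2)
5. 942.408ms @ 3 + 471.204ms (3/2)
6. 1413.613ms @ 9/2 + 1413.613ms (9/2)
7. 2827.225ms @ 9 + 471.204ms (3/2)
8. 3298.429ms @ 21/2 + 471.204ms (3/2)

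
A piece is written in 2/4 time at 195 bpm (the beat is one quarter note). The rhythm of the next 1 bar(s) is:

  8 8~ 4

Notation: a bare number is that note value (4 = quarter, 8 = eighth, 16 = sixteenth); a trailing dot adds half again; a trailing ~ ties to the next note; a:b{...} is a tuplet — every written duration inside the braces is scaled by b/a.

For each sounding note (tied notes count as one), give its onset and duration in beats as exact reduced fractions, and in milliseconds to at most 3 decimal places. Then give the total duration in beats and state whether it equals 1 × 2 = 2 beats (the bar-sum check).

1) 0.0ms=0b +153.846ms=1/2b
2) 153.846ms=1/2b +461.538ms=3/2b
Σ=2b of 2 (195bpm 2/4) — PASS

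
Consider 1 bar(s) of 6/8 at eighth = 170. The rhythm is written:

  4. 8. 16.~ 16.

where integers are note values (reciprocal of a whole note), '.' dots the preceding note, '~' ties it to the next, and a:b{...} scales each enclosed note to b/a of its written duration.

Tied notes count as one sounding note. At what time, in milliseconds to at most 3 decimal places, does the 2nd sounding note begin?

note 2 onset = 3b = 1058.824ms

1. 0.0ms @ 0 + 1058.824ms (3)
2. 1058.824ms @ 3 + 529.412ms (3/2)
3. 1588.235ms @ 9/2 + 529.412ms (3/2)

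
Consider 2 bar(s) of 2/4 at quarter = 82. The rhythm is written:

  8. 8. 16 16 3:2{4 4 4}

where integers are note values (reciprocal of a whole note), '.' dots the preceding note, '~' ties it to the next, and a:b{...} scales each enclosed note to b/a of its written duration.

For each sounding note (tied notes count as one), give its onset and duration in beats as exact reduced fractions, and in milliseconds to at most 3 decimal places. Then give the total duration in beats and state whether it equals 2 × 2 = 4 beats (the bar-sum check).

1) 0.0ms=0b +548.78ms=3/4b
2) 548.78ms=3/4b +548.78ms=3/4b
3) 1097.561ms=3/2b +182.927ms=1/4b
4) 1280.488ms=7/4b +182.927ms=1/4b
5) 1463.415ms=2b +487.805ms=2/3b
6) 1951.22ms=8/3b +487.805ms=2/3b
7) 2439.024ms=10/3b +487.805ms=2/3b
Σ=4b of 4 (82bpm 2/4) — PASS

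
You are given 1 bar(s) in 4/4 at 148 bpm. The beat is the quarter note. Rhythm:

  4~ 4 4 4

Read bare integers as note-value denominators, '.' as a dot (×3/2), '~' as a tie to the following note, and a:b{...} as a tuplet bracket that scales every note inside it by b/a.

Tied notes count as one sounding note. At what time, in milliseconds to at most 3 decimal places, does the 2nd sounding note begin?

1. 0.0ms @ 0 + 810.811ms (2)
2. 810.811ms @ 2 + 405.405ms (1)
3. 1216.216ms @ 3 + 405.405ms (1)

note 2 onset = 2b = 810.811ms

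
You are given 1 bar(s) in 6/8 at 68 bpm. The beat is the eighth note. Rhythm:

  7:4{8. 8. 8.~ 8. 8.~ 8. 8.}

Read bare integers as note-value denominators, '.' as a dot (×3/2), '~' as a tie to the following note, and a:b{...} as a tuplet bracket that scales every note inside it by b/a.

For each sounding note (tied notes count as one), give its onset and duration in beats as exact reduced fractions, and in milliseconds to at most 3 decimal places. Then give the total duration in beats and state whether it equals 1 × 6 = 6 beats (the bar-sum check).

1) 0.0ms=0b +756.303ms=6/7b
2) 756.303ms=6/7b +756.303ms=6/7b
3) 1512.605ms=12/7b +1512.605ms=12/7b
4) 3025.21ms=24/7b +1512.605ms=12/7b
5) 4537.815ms=36/7b +756.303ms=6/7b
Σ=6b of 6 (68bpm 6/8) — PASS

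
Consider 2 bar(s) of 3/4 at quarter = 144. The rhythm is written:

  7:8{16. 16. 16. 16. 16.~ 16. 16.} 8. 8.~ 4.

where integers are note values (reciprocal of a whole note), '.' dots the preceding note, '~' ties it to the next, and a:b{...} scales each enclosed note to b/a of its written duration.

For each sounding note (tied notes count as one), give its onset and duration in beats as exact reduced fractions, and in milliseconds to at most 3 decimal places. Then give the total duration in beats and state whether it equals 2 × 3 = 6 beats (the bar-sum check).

1) 0.0ms=0b +178.571ms=3/7b
2) 178.571ms=3/7b +178.571ms=3/7b
3) 357.143ms=6/7b +178.571ms=3/7b
4) 535.714ms=9/7b +178.571ms=3/7b
5) 714.286ms=12/7b +357.143ms=6/7b
6) 1071.429ms=18/7b +178.571ms=3/7b
7) 1250.0ms=3b +312.5ms=3/4b
8) 1562.5ms=15/4b +937.5ms=9/4b
Σ=6b of 6 (144bpm 3/4) — PASS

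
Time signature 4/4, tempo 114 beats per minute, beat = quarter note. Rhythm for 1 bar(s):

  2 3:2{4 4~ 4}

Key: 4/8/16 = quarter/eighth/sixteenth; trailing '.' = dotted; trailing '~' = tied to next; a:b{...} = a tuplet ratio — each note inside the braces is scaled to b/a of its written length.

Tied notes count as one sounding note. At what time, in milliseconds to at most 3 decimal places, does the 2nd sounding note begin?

note 2 onset = 2b = 1052.632ms

1. 0.0ms @ 0 + 1052.632ms (2)
2. 1052.632ms @ 2 + 350.877ms (2/3)
3. 1403.509ms @ 8/3 + 701.754ms (4/3)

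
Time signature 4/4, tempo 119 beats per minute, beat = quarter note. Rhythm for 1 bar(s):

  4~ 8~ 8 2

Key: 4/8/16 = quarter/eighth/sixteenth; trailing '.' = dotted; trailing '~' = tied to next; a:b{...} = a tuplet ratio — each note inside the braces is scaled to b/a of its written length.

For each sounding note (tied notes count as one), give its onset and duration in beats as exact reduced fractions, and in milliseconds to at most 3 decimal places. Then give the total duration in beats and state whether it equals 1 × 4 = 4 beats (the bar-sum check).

1) 0.0ms=0b +1008.403ms=2b
2) 1008.403ms=2b +1008.403ms=2b
Σ=4b of 4 (119bpm 4/4) — PASS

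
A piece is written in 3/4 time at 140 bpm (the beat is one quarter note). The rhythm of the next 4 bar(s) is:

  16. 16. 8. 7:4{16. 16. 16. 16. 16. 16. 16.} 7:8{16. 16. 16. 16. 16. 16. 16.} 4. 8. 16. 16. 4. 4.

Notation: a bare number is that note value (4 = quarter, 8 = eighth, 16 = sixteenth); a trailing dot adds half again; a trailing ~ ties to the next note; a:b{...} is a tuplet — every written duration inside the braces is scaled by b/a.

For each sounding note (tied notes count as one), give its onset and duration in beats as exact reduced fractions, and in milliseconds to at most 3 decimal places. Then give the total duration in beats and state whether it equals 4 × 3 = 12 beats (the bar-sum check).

1) 0.0ms=0b +160.714ms=3/8b
2) 160.714ms=3/8b +160.714ms=3/8b
3) 321.429ms=3/4b +321.429ms=3/4b
4) 642.857ms=3/2b +91.837ms=3/14b
5) 734.694ms=12/7b +91.837ms=3/14b
6) 826.531ms=27/14b +91.837ms=3/14b
7) 918.367ms=15/7b +91.837ms=3/14b
8) 1010.204ms=33/14b +91.837ms=3/14b
9) 1102.041ms=18/7b +91.837ms=3/14b
10) 1193.878ms=39/14b +91.837ms=3/14b
11) 1285.714ms=3b +183.673ms=3/7b
12) 1469.388ms=24/7b +183.673ms=3/7b
13) 1653.061ms=27/7b +183.673ms=3/7b
14) 1836.735ms=30/7b +183.673ms=3/7b
15) 2020.408ms=33/7b +183.673ms=3/7b
16) 2204.082ms=36/7b +183.673ms=3/7b
17) 2387.755ms=39/7b +183.673ms=3/7b
18) 2571.429ms=6b +642.857ms=3/2b
19) 3214.286ms=15/2b +321.429ms=3/4b
20) 3535.714ms=33/4b +160.714ms=3/8b
21) 3696.429ms=69/8b +160.714ms=3/8b
22) 3857.143ms=9b +642.857ms=3/2b
23) 4500.0ms=21/2b +642.857ms=3/2b
Σ=12b of 12 (140bpm 3/4) — PASS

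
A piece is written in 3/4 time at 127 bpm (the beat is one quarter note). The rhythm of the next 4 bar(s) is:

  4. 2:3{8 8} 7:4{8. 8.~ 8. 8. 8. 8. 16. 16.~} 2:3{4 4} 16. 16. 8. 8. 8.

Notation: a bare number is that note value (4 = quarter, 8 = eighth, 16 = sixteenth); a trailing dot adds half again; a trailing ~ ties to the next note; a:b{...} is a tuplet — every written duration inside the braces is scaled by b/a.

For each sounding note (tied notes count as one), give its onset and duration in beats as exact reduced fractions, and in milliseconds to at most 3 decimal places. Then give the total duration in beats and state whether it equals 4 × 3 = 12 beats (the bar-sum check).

1) 0.0ms=0b +708.661ms=3/2b
2) 708.661ms=3/2b +354.331ms=3/4b
3) 1062.992ms=9/4b +354.331ms=3/4b
4) 1417.323ms=3b +202.475ms=3/7b
5) 1619.798ms=24/7b +404.949ms=6/7b
6) 2024.747ms=30/7b +202.475ms=3/7b
7) 2227.222ms=33/7b +202.475ms=3/7b
8) 2429.696ms=36/7b +202.475ms=3/7b
9) 2632.171ms=39/7b +101.237ms=3/14b
10) 2733.408ms=81/14b +809.899ms=12/7b
11) 3543.307ms=15/2b +708.661ms=3/2b
12) 4251.969ms=9b +177.165ms=3/8b
13) 4429.134ms=75/8b +177.165ms=3/8b
14) 4606.299ms=39/4b +354.331ms=3/4b
15) 4960.63ms=21/2b +354.331ms=3/4b
16) 5314.961ms=45/4b +354.331ms=3/4b
Σ=12b of 12 (127bpm 3/4) — PASS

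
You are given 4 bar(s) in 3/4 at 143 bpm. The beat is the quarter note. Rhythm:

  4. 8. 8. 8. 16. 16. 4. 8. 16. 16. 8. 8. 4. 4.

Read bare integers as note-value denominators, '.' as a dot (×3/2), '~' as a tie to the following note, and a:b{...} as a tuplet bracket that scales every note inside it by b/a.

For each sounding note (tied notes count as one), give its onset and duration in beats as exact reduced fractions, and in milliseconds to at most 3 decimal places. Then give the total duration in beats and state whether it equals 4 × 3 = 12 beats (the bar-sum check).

1) 0.0ms=0b +629.371ms=3/2b
2) 629.371ms=3/2b +314.685ms=3/4b
3) 944.056ms=9/4b +314.685ms=3/4b
4) 1258.741ms=3b +314.685ms=3/4b
5) 1573.427ms=15/4b +157.343ms=3/8b
6) 1730.769ms=33/8b +157.343ms=3/8b
7) 1888.112ms=9/2b +629.371ms=3/2b
8) 2517.483ms=6b +314.685ms=3/4b
9) 2832.168ms=27/4b +157.343ms=3/8b
10) 2989.51ms=57/8b +157.343ms=3/8b
11) 3146.853ms=15/2b +314.685ms=3/4b
12) 3461.538ms=33/4b +314.685ms=3/4b
13) 3776.224ms=9b +629.371ms=3/2b
14) 4405.594ms=21/2b +629.371ms=3/2b
Σ=12b of 12 (143bpm 3/4) — PASS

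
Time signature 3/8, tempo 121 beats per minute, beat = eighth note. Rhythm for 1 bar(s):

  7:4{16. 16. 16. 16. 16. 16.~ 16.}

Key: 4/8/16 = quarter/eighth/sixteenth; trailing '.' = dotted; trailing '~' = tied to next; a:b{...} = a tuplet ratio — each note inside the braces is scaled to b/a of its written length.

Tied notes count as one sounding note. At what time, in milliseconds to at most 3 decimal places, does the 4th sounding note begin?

1. 0.0ms @ 0 + 212.515ms (3/7)
2. 212.515ms @ 3/7 + 212.515ms (3/7)
3. 425.03ms @ 6/7 + 212.515ms (3/7)
4. 637.544ms @ 9/7 + 212.515ms (3/7)
5. 850.059ms @ 12/7 + 212.515ms (3/7)
6. 1062.574ms @ 15/7 + 425.03ms (6/7)

note 4 onset = 9/7b = 637.544ms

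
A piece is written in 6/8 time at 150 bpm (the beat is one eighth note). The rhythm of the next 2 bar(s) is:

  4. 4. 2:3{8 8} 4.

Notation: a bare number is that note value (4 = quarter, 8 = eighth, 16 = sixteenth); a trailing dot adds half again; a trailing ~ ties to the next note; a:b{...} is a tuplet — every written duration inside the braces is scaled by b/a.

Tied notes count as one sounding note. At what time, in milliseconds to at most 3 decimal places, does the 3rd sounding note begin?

note 3 onset = 6b = 2400.0ms

1. 0.0ms @ 0 + 1200.0ms (3)
2. 1200.0ms @ 3 + 1200.0ms (3)
3. 2400.0ms @ 6 + 600.0ms (3/2)
4. 3000.0ms @ 15/2 + 600.0ms (3/2)
5. 3600.0ms @ 9 + 1200.0ms (3)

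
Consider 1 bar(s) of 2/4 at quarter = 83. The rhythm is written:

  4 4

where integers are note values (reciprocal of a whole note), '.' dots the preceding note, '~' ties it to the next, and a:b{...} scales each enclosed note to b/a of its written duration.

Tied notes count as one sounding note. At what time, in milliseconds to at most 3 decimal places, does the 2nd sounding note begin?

note 2 onset = 1b = 722.892ms

1. 0.0ms @ 0 + 722.892ms (1)
2. 722.892ms @ 1 + 722.892ms (1)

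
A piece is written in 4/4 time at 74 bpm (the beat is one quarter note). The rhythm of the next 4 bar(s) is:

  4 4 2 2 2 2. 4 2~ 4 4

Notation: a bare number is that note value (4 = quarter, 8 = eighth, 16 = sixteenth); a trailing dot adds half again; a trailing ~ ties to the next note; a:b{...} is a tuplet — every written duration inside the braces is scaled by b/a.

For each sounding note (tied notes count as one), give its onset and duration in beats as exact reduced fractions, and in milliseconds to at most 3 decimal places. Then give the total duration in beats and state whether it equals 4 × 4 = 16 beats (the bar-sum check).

1) 0.0ms=0b +810.811ms=1b
2) 810.811ms=1b +810.811ms=1b
3) 1621.622ms=2b +1621.622ms=2b
4) 3243.243ms=4b +1621.622ms=2b
5) 4864.865ms=6b +1621.622ms=2b
6) 6486.486ms=8b +2432.432ms=3b
7) 8918.919ms=11b +810.811ms=1b
8) 9729.73ms=12b +2432.432ms=3b
9) 12162.162ms=15b +810.811ms=1b
Σ=16b of 16 (74bpm 4/4) — PASS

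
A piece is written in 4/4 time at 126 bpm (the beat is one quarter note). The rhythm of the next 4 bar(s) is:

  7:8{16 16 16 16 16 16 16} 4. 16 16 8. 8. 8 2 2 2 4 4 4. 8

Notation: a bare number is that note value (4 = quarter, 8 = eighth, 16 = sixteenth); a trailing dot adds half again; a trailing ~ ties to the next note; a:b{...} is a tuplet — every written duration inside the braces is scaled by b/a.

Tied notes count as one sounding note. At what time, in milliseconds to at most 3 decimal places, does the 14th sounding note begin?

1. 0.0ms @ 0 + 136.054ms (2/7)
2. 136.054ms @ 2/7 + 136.054ms (2/7)
3. 272.109ms @ 4/7 + 136.054ms (2/7)
4. 408.163ms @ 6/7 + 136.054ms (2/7)
5. 544.218ms @ 8/7 + 136.054ms (2/7)
6. 680.272ms @ 10/7 + 136.054ms (2/7)
7. 816.327ms @ 12/7 + 136.054ms (2/7)
8. 952.381ms @ 2 + 714.286ms (3/2)
9. 1666.667ms @ 7/2 + 119.048ms (1/4)
10. 1785.714ms @ 15/4 + 119.048ms (1/4)
11. 1904.762ms @ 4 + 357.143ms (3/4)
12. 2261.905ms @ 19/4 + 357.143ms (3/4)
13. 2619.048ms @ 11/2 + 238.095ms (1/2)
14. 2857.143ms @ 6 + 952.381ms (2)
15. 3809.524ms @ 8 + 952.381ms (2)
16. 4761.905ms @ 10 + 952.381ms (2)
17. 5714.286ms @ 12 + 476.19ms (1)
18. 6190.476ms @ 13 + 476.19ms (1)
19. 6666.667ms @ 14 + 714.286ms (3/2)
20. 7380.952ms @ 31/2 + 238.095ms (1/2)

note 14 onset = 6b = 2857.143ms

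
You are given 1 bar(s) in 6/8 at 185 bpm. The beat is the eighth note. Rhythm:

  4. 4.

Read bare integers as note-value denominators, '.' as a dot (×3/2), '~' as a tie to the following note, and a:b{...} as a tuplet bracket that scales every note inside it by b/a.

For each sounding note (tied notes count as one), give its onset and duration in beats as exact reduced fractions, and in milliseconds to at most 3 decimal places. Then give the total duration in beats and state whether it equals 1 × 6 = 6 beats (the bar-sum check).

1) 0.0ms=0b +972.973ms=3b
2) 972.973ms=3b +972.973ms=3b
Σ=6b of 6 (185bpm 6/8) — PASS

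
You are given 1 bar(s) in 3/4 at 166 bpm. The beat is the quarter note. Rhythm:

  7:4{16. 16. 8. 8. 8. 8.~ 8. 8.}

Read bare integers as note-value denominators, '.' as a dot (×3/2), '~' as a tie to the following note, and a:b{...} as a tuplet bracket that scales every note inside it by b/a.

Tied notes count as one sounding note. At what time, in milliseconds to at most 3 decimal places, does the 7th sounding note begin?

note 7 onset = 18/7b = 929.432ms

1. 0.0ms @ 0 + 77.453ms (3/14)
2. 77.453ms @ 3/14 + 77.453ms (3/14)
3. 154.905ms @ 3/7 + 154.905ms (3/7)
4. 309.811ms @ 6/7 + 154.905ms (3/7)
5. 464.716ms @ 9/7 + 154.905ms (3/7)
6. 619.621ms @ 12/7 + 309.811ms (6/7)
7. 929.432ms @ 18/7 + 154.905ms (3/7)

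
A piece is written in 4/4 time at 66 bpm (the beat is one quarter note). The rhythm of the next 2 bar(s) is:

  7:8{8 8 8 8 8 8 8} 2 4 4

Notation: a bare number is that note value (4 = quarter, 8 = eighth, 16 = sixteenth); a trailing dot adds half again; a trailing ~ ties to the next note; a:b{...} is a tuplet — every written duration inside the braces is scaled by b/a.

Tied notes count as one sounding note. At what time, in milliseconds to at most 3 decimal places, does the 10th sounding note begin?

note 10 onset = 7b = 6363.636ms

1. 0.0ms @ 0 + 519.481ms (4/7)
2. 519.481ms @ 4/7 + 519.481ms (4/7)
3. 1038.961ms @ 8/7 + 519.481ms (4/7)
4. 1558.442ms @ 12/7 + 519.481ms (4/7)
5. 2077.922ms @ 16/7 + 519.481ms (4/7)
6. 2597.403ms @ 20/7 + 519.481ms (4/7)
7. 3116.883ms @ 24/7 + 519.481ms (4/7)
8. 3636.364ms @ 4 + 1818.182ms (2)
9. 5454.545ms @ 6 + 909.091ms (1)
10. 6363.636ms @ 7 + 909.091ms (1)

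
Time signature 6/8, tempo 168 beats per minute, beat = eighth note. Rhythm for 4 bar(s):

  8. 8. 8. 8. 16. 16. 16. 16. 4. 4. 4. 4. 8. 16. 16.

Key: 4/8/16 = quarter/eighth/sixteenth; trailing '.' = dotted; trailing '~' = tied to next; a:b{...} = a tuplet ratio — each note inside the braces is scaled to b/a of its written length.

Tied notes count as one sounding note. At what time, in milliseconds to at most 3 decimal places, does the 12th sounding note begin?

1. 0.0ms @ 0 + 535.714ms (3/2)
2. 535.714ms @ 3/2 + 535.714ms (3/2)
3. 1071.429ms @ 3 + 535.714ms (3/2)
4. 1607.143ms @ 9/2 + 535.714ms (3/2)
5. 2142.857ms @ 6 + 267.857ms (3/4)
6. 2410.714ms @ 27/4 + 267.857ms (3/4)
7. 2678.571ms @ 15/2 + 267.857ms (3/4)
8. 2946.429ms @ 33/4 + 267.857ms (3/4)
9. 3214.286ms @ 9 + 1071.429ms (3)
10. 4285.714ms @ 12 + 1071.429ms (3)
11. 5357.143ms @ 15 + 1071.429ms (3)
12. 6428.571ms @ 18 + 1071.429ms (3)
13. 7500.0ms @ 21 + 535.714ms (3/2)
14. 8035.714ms @ 45/2 + 267.857ms (3/4)
15. 8303.571ms @ 93/4 + 267.857ms (3/4)

note 12 onset = 18b = 6428.571ms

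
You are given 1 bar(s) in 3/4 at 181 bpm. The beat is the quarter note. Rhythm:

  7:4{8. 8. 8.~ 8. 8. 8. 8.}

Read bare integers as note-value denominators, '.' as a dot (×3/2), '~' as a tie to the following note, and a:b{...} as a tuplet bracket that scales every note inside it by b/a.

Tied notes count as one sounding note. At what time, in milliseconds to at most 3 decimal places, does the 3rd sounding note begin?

1. 0.0ms @ 0 + 142.068ms (3/7)
2. 142.068ms @ 3/7 + 142.068ms (3/7)
3. 284.136ms @ 6/7 + 284.136ms (6/7)
4. 568.272ms @ 12/7 + 142.068ms (3/7)
5. 710.339ms @ 15/7 + 142.068ms (3/7)
6. 852.407ms @ 18/7 + 142.068ms (3/7)

note 3 onset = 6/7b = 284.136ms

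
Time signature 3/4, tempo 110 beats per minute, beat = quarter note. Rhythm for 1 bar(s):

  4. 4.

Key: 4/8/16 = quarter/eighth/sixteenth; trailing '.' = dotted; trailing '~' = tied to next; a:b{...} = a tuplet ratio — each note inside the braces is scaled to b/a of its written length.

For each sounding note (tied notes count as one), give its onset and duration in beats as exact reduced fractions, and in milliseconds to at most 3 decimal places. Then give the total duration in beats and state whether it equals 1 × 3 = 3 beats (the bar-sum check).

1) 0.0ms=0b +818.182ms=3/2b
2) 818.182ms=3/2b +818.182ms=3/2b
Σ=3b of 3 (110bpm 3/4) — PASS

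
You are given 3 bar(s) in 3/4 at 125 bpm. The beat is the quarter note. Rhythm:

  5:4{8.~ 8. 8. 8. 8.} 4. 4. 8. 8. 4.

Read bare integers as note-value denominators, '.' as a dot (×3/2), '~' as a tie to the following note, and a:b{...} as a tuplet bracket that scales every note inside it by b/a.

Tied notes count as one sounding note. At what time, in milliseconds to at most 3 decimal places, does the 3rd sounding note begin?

1. 0.0ms @ 0 + 576.0ms (6/5)
2. 576.0ms @ 6/5 + 288.0ms (3/5)
3. 864.0ms @ 9/5 + 288.0ms (3/5)
4. 1152.0ms @ 12/5 + 288.0ms (3/5)
5. 1440.0ms @ 3 + 720.0ms (3/2)
6. 2160.0ms @ 9/2 + 720.0ms (3/2)
7. 2880.0ms @ 6 + 360.0ms (3/4)
8. 3240.0ms @ 27/4 + 360.0ms (3/4)
9. 3600.0ms @ 15/2 + 720.0ms (3/2)

note 3 onset = 9/5b = 864.0ms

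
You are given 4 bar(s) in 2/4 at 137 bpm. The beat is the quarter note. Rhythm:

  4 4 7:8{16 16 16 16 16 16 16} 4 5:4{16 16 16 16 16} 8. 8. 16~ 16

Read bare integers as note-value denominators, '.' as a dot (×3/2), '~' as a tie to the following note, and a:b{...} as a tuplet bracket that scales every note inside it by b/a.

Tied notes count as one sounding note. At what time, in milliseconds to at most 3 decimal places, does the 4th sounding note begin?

note 4 onset = 16/7b = 1001.043ms

1. 0.0ms @ 0 + 437.956ms (1)
2. 437.956ms @ 1 + 437.956ms (1)
3. 875.912ms @ 2 + 125.13ms (2/7)
4. 1001.043ms @ 16/7 + 125.13ms (2/7)
5. 1126.173ms @ 18/7 + 125.13ms (2/7)
6. 1251.303ms @ 20/7 + 125.13ms (2/7)
7. 1376.434ms @ 22/7 + 125.13ms (2/7)
8. 1501.564ms @ 24/7 + 125.13ms (2/7)
9. 1626.694ms @ 26/7 + 125.13ms (2/7)
10. 1751.825ms @ 4 + 437.956ms (1)
11. 2189.781ms @ 5 + 87.591ms (1/5)
12. 2277.372ms @ 26/5 + 87.591ms (1/5)
13. 2364.964ms @ 27/5 + 87.591ms (1/5)
14. 2452.555ms @ 28/5 + 87.591ms (1/5)
15. 2540.146ms @ 29/5 + 87.591ms (1/5)
16. 2627.737ms @ 6 + 328.467ms (3/4)
17. 2956.204ms @ 27/4 + 328.467ms (3/4)
18. 3284.672ms @ 15/2 + 218.978ms (1/2)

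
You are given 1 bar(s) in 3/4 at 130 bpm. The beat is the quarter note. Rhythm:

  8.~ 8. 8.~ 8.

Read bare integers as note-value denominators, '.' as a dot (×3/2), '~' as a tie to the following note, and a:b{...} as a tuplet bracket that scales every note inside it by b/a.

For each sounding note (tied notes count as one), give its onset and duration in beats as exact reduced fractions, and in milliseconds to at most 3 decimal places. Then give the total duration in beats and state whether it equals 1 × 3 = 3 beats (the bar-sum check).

1) 0.0ms=0b +692.308ms=3/2b
2) 692.308ms=3/2b +692.308ms=3/2b
Σ=3b of 3 (130bpm 3/4) — PASS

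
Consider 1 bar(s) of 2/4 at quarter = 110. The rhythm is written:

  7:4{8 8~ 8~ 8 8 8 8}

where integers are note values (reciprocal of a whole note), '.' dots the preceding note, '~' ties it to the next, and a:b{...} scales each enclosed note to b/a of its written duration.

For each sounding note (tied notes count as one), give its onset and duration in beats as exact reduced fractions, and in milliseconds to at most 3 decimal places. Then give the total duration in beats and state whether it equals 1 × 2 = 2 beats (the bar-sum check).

1) 0.0ms=0b +155.844ms=2/7b
2) 155.844ms=2/7b +467.532ms=6/7b
3) 623.377ms=8/7b +155.844ms=2/7b
4) 779.221ms=10/7b +155.844ms=2/7b
5) 935.065ms=12/7b +155.844ms=2/7b
Σ=2b of 2 (110bpm 2/4) — PASS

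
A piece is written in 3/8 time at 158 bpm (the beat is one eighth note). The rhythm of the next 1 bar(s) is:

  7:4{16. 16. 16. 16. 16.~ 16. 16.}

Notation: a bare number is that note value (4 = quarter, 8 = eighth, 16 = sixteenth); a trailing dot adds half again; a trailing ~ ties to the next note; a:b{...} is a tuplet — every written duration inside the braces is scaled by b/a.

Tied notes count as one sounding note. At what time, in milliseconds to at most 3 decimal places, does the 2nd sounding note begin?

1. 0.0ms @ 0 + 162.749ms (3/7)
2. 162.749ms @ 3/7 + 162.749ms (3/7)
3. 325.497ms @ 6/7 + 162.749ms (3/7)
4. 488.246ms @ 9/7 + 162.749ms (3/7)
5. 650.995ms @ 12/7 + 325.497ms (6/7)
6. 976.492ms @ 18/7 + 162.749ms (3/7)

note 2 onset = 3/7b = 162.749ms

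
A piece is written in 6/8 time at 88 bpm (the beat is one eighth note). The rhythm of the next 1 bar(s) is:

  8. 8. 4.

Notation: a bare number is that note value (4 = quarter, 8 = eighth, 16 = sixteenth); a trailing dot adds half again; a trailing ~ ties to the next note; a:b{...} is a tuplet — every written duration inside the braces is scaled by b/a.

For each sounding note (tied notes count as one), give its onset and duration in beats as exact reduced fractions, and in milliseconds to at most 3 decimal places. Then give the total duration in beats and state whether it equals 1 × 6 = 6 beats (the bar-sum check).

1) 0.0ms=0b +1022.727ms=3/2b
2) 1022.727ms=3/2b +1022.727ms=3/2b
3) 2045.455ms=3b +2045.455ms=3b
Σ=6b of 6 (88bpm 6/8) — PASS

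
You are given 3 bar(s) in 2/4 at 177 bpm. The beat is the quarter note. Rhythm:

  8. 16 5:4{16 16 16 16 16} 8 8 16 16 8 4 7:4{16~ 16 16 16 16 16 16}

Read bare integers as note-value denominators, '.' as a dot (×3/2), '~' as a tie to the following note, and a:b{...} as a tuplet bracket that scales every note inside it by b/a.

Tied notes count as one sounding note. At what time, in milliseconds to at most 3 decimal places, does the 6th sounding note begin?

1. 0.0ms @ 0 + 254.237ms (3/4)
2. 254.237ms @ 3/4 + 84.746ms (1/4)
3. 338.983ms @ 1 + 67.797ms (1/5)
4. 406.78ms @ 6/5 + 67.797ms (1/5)
5. 474.576ms @ 7/5 + 67.797ms (1/5)
6. 542.373ms @ 8/5 + 67.797ms (1/5)
7. 610.169ms @ 9/5 + 67.797ms (1/5)
8. 677.966ms @ 2 + 169.492ms (1/2)
9. 847.458ms @ 5/2 + 169.492ms (1/2)
10. 1016.949ms @ 3 + 84.746ms (1/4)
11. 1101.695ms @ 13/4 + 84.746ms (1/4)
12. 1186.441ms @ 7/2 + 169.492ms (1/2)
13. 1355.932ms @ 4 + 338.983ms (1)
14. 1694.915ms @ 5 + 96.852ms (2/7)
15. 1791.768ms @ 37/7 + 48.426ms (1/7)
16. 1840.194ms @ 38/7 + 48.426ms (1/7)
17. 1888.62ms @ 39/7 + 48.426ms (1/7)
18. 1937.046ms @ 40/7 + 48.426ms (1/7)
19. 1985.472ms @ 41/7 + 48.426ms (1/7)

note 6 onset = 8/5b = 542.373ms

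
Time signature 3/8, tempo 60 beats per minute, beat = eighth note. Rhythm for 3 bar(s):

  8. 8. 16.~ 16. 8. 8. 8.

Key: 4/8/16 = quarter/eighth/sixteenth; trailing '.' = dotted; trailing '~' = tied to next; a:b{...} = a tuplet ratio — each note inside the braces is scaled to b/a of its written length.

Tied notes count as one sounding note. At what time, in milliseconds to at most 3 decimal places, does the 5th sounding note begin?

1. 0.0ms @ 0 + 1500.0ms (3/2)
2. 1500.0ms @ 3/2 + 1500.0ms (3/2)
3. 3000.0ms @ 3 + 1500.0ms (3/2)
4. 4500.0ms @ 9/2 + 1500.0ms (3/2)
5. 6000.0ms @ 6 + 1500.0ms (3/2)
6. 7500.0ms @ 15/2 + 1500.0ms (3/2)

note 5 onset = 6b = 6000.0ms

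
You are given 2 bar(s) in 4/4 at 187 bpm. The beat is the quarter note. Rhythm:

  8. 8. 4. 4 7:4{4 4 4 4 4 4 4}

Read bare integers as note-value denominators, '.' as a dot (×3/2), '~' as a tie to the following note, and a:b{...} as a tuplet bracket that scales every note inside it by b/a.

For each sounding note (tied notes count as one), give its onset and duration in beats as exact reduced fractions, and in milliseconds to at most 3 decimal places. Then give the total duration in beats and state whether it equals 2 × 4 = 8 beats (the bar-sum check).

1) 0.0ms=0b +240.642ms=3/4b
2) 240.642ms=3/4b +240.642ms=3/4b
3) 481.283ms=3/2b +481.283ms=3/2b
4) 962.567ms=3b +320.856ms=1b
5) 1283.422ms=4b +183.346ms=4/7b
6) 1466.769ms=32/7b +183.346ms=4/7b
7) 1650.115ms=36/7b +183.346ms=4/7b
8) 1833.461ms=40/7b +183.346ms=4/7b
9) 2016.807ms=44/7b +183.346ms=4/7b
10) 2200.153ms=48/7b +183.346ms=4/7b
11) 2383.499ms=52/7b +183.346ms=4/7b
Σ=8b of 8 (187bpm 4/4) — PASS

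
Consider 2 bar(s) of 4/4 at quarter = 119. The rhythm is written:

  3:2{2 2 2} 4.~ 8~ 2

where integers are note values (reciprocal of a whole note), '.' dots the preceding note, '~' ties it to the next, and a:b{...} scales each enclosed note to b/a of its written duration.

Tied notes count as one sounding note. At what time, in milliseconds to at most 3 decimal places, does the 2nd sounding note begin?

note 2 onset = 4/3b = 672.269ms

1. 0.0ms @ 0 + 672.269ms (4/3)
2. 672.269ms @ 4/3 + 672.269ms (4/3)
3. 1344.538ms @ 8/3 + 672.269ms (4/3)
4. 2016.807ms @ 4 + 2016.807ms (4)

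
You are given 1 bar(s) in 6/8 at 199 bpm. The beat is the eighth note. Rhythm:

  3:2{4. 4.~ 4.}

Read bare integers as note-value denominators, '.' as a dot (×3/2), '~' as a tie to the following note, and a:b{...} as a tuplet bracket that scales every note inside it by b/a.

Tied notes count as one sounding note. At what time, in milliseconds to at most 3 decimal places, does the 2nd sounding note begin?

1. 0.0ms @ 0 + 603.015ms (2)
2. 603.015ms @ 2 + 1206.03ms (4)

note 2 onset = 2b = 603.015ms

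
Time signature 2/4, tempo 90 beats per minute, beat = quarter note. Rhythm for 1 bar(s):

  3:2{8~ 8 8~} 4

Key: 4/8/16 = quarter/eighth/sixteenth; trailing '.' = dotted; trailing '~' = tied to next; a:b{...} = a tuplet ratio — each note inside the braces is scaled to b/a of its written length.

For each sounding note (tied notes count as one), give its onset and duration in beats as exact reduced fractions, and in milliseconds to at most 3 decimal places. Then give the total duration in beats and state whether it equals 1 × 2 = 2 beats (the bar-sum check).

1) 0.0ms=0b +444.444ms=2/3b
2) 444.444ms=2/3b +888.889ms=4/3b
Σ=2b of 2 (90bpm 2/4) — PASS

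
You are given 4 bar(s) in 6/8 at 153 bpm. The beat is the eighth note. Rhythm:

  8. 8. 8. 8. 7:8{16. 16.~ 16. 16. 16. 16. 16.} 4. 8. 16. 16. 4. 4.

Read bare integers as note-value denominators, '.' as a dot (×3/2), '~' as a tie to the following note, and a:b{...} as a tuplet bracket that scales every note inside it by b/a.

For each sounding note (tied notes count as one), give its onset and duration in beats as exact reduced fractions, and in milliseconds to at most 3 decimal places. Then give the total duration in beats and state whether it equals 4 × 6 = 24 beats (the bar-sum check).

1) 0.0ms=0b +588.235ms=3/2b
2) 588.235ms=3/2b +588.235ms=3/2b
3) 1176.471ms=3b +588.235ms=3/2b
4) 1764.706ms=9/2b +588.235ms=3/2b
5) 2352.941ms=6b +336.134ms=6/7b
6) 2689.076ms=48/7b +672.269ms=12/7b
7) 3361.345ms=60/7b +336.134ms=6/7b
8) 3697.479ms=66/7b +336.134ms=6/7b
9) 4033.613ms=72/7b +336.134ms=6/7b
10) 4369.748ms=78/7b +336.134ms=6/7b
11) 4705.882ms=12b +1176.471ms=3b
12) 5882.353ms=15b +588.235ms=3/2b
13) 6470.588ms=33/2b +294.118ms=3/4b
14) 6764.706ms=69/4b +294.118ms=3/4b
15) 7058.824ms=18b +1176.471ms=3b
16) 8235.294ms=21b +1176.471ms=3b
Σ=24b of 24 (153bpm 6/8) — PASS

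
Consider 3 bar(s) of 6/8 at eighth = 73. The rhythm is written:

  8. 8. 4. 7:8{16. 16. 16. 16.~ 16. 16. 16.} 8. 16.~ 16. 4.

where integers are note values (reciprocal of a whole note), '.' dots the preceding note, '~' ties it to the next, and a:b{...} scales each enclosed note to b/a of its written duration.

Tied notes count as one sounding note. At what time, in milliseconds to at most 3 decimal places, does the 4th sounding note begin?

1. 0.0ms @ 0 + 1232.877ms (3/2)
2. 1232.877ms @ 3/2 + 1232.877ms (3/2)
3. 2465.753ms @ 3 + 2465.753ms (3)
4. 4931.507ms @ 6 + 704.501ms (6/7)
5. 5636.008ms @ 48/7 + 704.501ms (6/7)
6. 6340.509ms @ 54/7 + 704.501ms (6/7)
7. 7045.01ms @ 60/7 + 1409.002ms (12/7)
8. 8454.012ms @ 72/7 + 704.501ms (6/7)
9. 9158.513ms @ 78/7 + 704.501ms (6/7)
10. 9863.014ms @ 12 + 1232.877ms (3/2)
11. 11095.89ms @ 27/2 + 1232.877ms (3/2)
12. 12328.767ms @ 15 + 2465.753ms (3)

note 4 onset = 6b = 4931.507ms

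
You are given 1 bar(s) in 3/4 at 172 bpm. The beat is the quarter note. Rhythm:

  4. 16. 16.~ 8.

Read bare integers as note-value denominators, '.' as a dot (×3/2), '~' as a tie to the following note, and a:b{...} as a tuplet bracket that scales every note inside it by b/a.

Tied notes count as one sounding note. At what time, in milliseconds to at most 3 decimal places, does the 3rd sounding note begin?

note 3 onset = 15/8b = 654.07ms

1. 0.0ms @ 0 + 523.256ms (3/2)
2. 523.256ms @ 3/2 + 130.814ms (3/8)
3. 654.07ms @ 15/8 + 392.442ms (9/8)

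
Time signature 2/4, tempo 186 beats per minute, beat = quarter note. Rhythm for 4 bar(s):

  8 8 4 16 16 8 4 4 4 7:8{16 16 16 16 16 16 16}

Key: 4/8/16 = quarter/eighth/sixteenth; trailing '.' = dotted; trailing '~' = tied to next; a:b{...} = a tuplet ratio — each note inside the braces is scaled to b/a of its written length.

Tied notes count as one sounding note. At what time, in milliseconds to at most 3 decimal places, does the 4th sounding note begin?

1. 0.0ms @ 0 + 161.29ms (1/2)
2. 161.29ms @ 1/2 + 161.29ms (1/2)
3. 322.581ms @ 1 + 322.581ms (1)
4. 645.161ms @ 2 + 80.645ms (1/4)
5. 725.806ms @ 9/4 + 80.645ms (1/4)
6. 806.452ms @ 5/2 + 161.29ms (1/2)
7. 967.742ms @ 3 + 322.581ms (1)
8. 1290.323ms @ 4 + 322.581ms (1)
9. 1612.903ms @ 5 + 322.581ms (1)
10. 1935.484ms @ 6 + 92.166ms (2/7)
11. 2027.65ms @ 44/7 + 92.166ms (2/7)
12. 2119.816ms @ 46/7 + 92.166ms (2/7)
13. 2211.982ms @ 48/7 + 92.166ms (2/7)
14. 2304.147ms @ 50/7 + 92.166ms (2/7)
15. 2396.313ms @ 52/7 + 92.166ms (2/7)
16. 2488.479ms @ 54/7 + 92.166ms (2/7)

note 4 onset = 2b = 645.161ms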